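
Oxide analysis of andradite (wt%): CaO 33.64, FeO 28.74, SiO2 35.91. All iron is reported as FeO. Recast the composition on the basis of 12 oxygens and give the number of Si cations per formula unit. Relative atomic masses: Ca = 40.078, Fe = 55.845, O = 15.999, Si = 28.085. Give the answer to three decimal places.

33.64 wt% CaO ÷ 56.077 g/mol = 0.59989 mol, giving 0.59989 Ca and 0.59989 O.
28.74 wt% FeO ÷ 71.844 g/mol = 0.40003 mol, giving 0.40003 Fe and 0.40003 O.
35.91 wt% SiO2 ÷ 60.083 g/mol = 0.59767 mol, giving 0.59767 Si and 1.19534 O.
Oxygen sums to 2.19526; scaling by 12/2.19526 = 5.46632 puts the formula on 12 O.
Si: 0.59767 × 5.46632 = 3.267 atoms per formula unit.

3.267 Si apfu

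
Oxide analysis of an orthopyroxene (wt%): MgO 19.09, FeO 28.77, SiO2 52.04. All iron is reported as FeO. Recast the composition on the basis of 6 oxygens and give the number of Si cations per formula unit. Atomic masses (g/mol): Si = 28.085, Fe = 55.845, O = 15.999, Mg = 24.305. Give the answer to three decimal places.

1.994 Si apfu

19.09 wt% MgO ÷ 40.304 g/mol = 0.47365 mol, giving 0.47365 Mg and 0.47365 O.
28.77 wt% FeO ÷ 71.844 g/mol = 0.40045 mol, giving 0.40045 Fe and 0.40045 O.
52.04 wt% SiO2 ÷ 60.083 g/mol = 0.86614 mol, giving 0.86614 Si and 1.73228 O.
Oxygen sums to 2.60638; scaling by 6/2.60638 = 2.30204 puts the formula on 6 O.
Si: 0.86614 × 2.30204 = 1.994 atoms per formula unit.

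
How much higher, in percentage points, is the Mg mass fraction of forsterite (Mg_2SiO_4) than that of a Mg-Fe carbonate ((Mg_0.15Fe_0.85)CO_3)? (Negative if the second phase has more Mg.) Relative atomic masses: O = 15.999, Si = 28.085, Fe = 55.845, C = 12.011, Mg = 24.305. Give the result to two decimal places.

31.27 percentage points

Mg in Mg_2SiO_4: molar mass 140.691 g/mol; 2×24.305 = 48.610 g → 34.55 wt%.
Mg in (Mg_0.15Fe_0.85)CO_3: molar mass 111.122 g/mol; 0.15×24.305 = 3.646 g → 3.28 wt%.
Difference = 34.55 − 3.28 = 31.27 percentage points.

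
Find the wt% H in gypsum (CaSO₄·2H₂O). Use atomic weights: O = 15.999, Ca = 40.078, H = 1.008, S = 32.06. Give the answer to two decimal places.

2.34 weight percent

Molar mass of CaSO₄·2H₂O: 1*40.078 + 1*32.06 + 6*15.999 + 4*1.008 = 172.164 g/mol.
Mass of H per formula unit: 4 × 1.008 = 4.032 g.
Weight fraction H = 4.032 / 172.164 = 0.0234.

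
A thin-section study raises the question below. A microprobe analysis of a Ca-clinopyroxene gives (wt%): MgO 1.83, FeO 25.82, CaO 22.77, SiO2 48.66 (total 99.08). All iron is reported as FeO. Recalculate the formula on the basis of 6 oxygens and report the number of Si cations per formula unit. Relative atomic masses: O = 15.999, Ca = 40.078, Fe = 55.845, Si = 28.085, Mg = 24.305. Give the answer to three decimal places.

1.83 wt% MgO ÷ 40.304 g/mol = 0.04540 mol, giving 0.04540 Mg and 0.04540 O.
25.82 wt% FeO ÷ 71.844 g/mol = 0.35939 mol, giving 0.35939 Fe and 0.35939 O.
22.77 wt% CaO ÷ 56.077 g/mol = 0.40605 mol, giving 0.40605 Ca and 0.40605 O.
48.66 wt% SiO2 ÷ 60.083 g/mol = 0.80988 mol, giving 0.80988 Si and 1.61976 O.
Oxygen sums to 2.43060; scaling by 6/2.43060 = 2.46853 puts the formula on 6 O.
Si: 0.80988 × 2.46853 = 1.999 atoms per formula unit.

1.999 Si apfu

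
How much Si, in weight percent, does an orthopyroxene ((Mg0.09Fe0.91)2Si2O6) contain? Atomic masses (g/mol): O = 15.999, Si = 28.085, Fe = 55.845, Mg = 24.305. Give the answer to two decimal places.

M((Mg0.09Fe0.91)2Si2O6) = 258.177 g/mol.
Si contributes 2 × 28.085 = 56.170 g per mole.
56.170/258.177 = 0.2176 → 21.76%.

21.76 weight percent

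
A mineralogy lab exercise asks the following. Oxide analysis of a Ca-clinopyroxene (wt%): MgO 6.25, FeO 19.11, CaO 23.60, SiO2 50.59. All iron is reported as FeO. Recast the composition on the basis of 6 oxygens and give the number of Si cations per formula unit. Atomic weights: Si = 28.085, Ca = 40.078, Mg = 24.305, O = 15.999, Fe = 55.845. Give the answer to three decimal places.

2.000 Si apfu

6.25 wt% MgO ÷ 40.304 g/mol = 0.15507 mol, giving 0.15507 Mg and 0.15507 O.
19.11 wt% FeO ÷ 71.844 g/mol = 0.26599 mol, giving 0.26599 Fe and 0.26599 O.
23.60 wt% CaO ÷ 56.077 g/mol = 0.42085 mol, giving 0.42085 Ca and 0.42085 O.
50.59 wt% SiO2 ÷ 60.083 g/mol = 0.84200 mol, giving 0.84200 Si and 1.68400 O.
Oxygen sums to 2.52591; scaling by 6/2.52591 = 2.37538 puts the formula on 6 O.
Si: 0.84200 × 2.37538 = 2.000 atoms per formula unit.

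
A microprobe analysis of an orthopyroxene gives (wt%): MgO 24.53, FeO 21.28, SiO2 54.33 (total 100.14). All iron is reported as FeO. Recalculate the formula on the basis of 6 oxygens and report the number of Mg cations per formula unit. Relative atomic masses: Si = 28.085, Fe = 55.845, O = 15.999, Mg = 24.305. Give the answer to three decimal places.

MgO (M=40.304): mol = 0.60862; Mg = 0.60862, O = 0.60862.
FeO (M=71.844): mol = 0.29620; Fe = 0.29620, O = 0.29620.
SiO2 (M=60.083): mol = 0.90425; Si = 0.90425, O = 1.80850.
ΣO = 2.71332; factor = 6/ΣO = 2.21131.
Mg apfu = 0.60862 × 2.21131 = 1.346.

1.346 Mg apfu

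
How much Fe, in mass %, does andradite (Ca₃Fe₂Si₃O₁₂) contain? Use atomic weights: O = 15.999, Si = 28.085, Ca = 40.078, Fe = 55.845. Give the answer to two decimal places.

21.98 mass %

M(Ca₃Fe₂Si₃O₁₂) = 508.167 g/mol.
Fe contributes 2 × 55.845 = 111.690 g per mole.
111.690/508.167 = 0.2198 → 21.98%.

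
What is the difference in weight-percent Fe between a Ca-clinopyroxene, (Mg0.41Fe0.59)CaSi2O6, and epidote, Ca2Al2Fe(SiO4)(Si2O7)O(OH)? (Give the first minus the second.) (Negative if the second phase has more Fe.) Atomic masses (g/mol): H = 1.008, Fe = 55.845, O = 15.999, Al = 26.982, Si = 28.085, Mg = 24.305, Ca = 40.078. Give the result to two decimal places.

2.45 percentage points

Fe in (Mg0.41Fe0.59)CaSi2O6: molar mass 235.156 g/mol; 0.59×55.845 = 32.949 g → 14.01 wt%.
Fe in Ca2Al2Fe(SiO4)(Si2O7)O(OH): molar mass 483.215 g/mol; 1×55.845 = 55.845 g → 11.56 wt%.
Difference = 14.01 − 11.56 = 2.45 percentage points.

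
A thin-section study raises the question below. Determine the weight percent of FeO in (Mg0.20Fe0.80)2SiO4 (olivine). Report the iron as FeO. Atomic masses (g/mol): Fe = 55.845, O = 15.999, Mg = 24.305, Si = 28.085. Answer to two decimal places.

60.13 wt%

Formula mass = 191.155 g/mol.
1.60 Fe → 1.6000 mol FeO per formula unit; M(FeO) = 71.844, so FeO mass = 114.950 g.
114.950/191.155 × 100 = 60.13 wt%.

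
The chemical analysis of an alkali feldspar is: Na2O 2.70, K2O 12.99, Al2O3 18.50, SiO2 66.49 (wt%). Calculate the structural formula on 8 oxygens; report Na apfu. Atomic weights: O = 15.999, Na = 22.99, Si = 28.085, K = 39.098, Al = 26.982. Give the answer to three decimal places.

Na2O (M=61.979): mol = 0.04356; Na = 0.08712, O = 0.04356.
K2O (M=94.195): mol = 0.13791; K = 0.27582, O = 0.13791.
Al2O3 (M=101.961): mol = 0.18144; Al = 0.36288, O = 0.54432.
SiO2 (M=60.083): mol = 1.10664; Si = 1.10664, O = 2.21328.
ΣO = 2.93907; factor = 8/ΣO = 2.72195.
Na apfu = 0.08712 × 2.72195 = 0.237.

0.237 Na apfu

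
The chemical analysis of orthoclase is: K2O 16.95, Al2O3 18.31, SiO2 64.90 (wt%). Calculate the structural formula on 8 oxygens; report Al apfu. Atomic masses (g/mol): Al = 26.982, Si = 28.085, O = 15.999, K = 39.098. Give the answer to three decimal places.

0.998 Al apfu

K2O: 16.95/94.195 = 0.17995 mol → 0.35990 mol K, 0.17995 mol O.
Al2O3: 18.31/101.961 = 0.17958 mol → 0.35916 mol Al, 0.53874 mol O.
SiO2: 64.90/60.083 = 1.08017 mol → 1.08017 mol Si, 2.16034 mol O.
Total oxygen = 2.87903 mol. Normalization factor = 8/2.87903 = 2.77871.
Al per 8 O = 0.35916 × 2.77871 = 0.998.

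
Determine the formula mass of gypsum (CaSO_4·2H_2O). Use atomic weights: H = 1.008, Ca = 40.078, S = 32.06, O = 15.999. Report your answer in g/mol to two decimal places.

172.16 g/mol

M = 1(40.078) + 1(32.06) + 6(15.999) + 4(1.008)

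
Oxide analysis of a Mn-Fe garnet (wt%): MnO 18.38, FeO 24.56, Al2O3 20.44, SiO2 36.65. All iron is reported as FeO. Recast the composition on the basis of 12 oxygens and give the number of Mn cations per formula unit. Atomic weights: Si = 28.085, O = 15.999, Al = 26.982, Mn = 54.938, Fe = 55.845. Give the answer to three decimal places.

18.38 wt% MnO ÷ 70.937 g/mol = 0.25910 mol, giving 0.25910 Mn and 0.25910 O.
24.56 wt% FeO ÷ 71.844 g/mol = 0.34185 mol, giving 0.34185 Fe and 0.34185 O.
20.44 wt% Al2O3 ÷ 101.961 g/mol = 0.20047 mol, giving 0.40094 Al and 0.60141 O.
36.65 wt% SiO2 ÷ 60.083 g/mol = 0.60999 mol, giving 0.60999 Si and 1.21998 O.
Oxygen sums to 2.42234; scaling by 12/2.42234 = 4.95389 puts the formula on 12 O.
Mn: 0.25910 × 4.95389 = 1.284 atoms per formula unit.

1.284 Mn apfu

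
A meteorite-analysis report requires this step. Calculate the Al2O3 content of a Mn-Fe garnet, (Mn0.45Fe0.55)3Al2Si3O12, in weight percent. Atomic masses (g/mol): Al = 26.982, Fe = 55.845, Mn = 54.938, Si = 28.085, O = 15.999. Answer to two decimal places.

20.54 wt%

M((Mn0.45Fe0.55)3Al2Si3O12) = 496.518 g/mol; M(Al2O3) = 101.961 g/mol.
Moles Al2O3 per formula unit = 2 Al ÷ 2 = 1.0000.
Al2O3 fraction = (1.0000 × 101.961) / 496.518 = 101.961/496.518 = 0.2054.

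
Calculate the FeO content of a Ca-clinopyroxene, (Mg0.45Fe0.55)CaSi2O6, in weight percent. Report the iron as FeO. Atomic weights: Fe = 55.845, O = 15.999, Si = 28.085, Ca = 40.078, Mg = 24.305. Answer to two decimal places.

M((Mg0.45Fe0.55)CaSi2O6) = 233.894 g/mol; M(FeO) = 71.844 g/mol.
Moles FeO per formula unit = 0.55 Fe ÷ 1 = 0.5500.
FeO fraction = (0.5500 × 71.844) / 233.894 = 39.514/233.894 = 0.1689.

16.89 wt%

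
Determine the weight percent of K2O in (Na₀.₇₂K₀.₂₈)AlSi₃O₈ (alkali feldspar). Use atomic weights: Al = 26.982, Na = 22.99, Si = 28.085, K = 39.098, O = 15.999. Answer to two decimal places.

Formula mass = 266.729 g/mol.
0.28 K → 0.1400 mol K2O per formula unit; M(K2O) = 94.195, so K2O mass = 13.187 g.
13.187/266.729 × 100 = 4.94 wt%.

4.94 wt%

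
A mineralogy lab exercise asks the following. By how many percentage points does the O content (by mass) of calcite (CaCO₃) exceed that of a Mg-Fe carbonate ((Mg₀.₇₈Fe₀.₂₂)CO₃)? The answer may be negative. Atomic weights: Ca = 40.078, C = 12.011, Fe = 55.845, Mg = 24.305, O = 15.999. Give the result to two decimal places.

-4.64 percentage points

O in CaCO₃: molar mass 100.086 g/mol; 3×15.999 = 47.997 g → 47.96 wt%.
O in (Mg₀.₇₈Fe₀.₂₂)CO₃: molar mass 91.252 g/mol; 3×15.999 = 47.997 g → 52.60 wt%.
Difference = 47.96 − 52.60 = -4.64 percentage points.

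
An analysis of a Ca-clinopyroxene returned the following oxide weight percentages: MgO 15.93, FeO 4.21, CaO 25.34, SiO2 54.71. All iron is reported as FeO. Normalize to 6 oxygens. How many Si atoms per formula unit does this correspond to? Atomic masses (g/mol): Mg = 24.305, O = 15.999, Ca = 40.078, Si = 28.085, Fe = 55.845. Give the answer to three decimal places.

2.004 Si apfu

MgO (M=40.304): mol = 0.39525; Mg = 0.39525, O = 0.39525.
FeO (M=71.844): mol = 0.05860; Fe = 0.05860, O = 0.05860.
CaO (M=56.077): mol = 0.45188; Ca = 0.45188, O = 0.45188.
SiO2 (M=60.083): mol = 0.91057; Si = 0.91057, O = 1.82114.
ΣO = 2.72687; factor = 6/ΣO = 2.20032.
Si apfu = 0.91057 × 2.20032 = 2.004.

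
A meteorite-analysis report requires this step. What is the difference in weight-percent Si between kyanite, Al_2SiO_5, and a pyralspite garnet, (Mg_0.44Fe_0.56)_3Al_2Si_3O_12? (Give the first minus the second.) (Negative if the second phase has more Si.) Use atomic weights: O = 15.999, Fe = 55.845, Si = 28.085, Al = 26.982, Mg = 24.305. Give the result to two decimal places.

M(Al_2SiO_5) = 162.044 g/mol, so wt% Si = 28.085/162.044 × 100 = 17.33%.
M((Mg_0.44Fe_0.56)_3Al_2Si_3O_12) = 456.109 g/mol, so wt% Si = 84.255/456.109 × 100 = 18.47%.
17.33 − 18.47 = -1.14 pp.

-1.14 percentage points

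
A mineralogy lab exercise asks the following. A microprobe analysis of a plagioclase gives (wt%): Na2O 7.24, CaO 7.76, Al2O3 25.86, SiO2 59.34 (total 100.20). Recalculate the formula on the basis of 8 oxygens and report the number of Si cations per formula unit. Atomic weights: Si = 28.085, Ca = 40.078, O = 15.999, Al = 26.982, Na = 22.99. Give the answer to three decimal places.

Na2O: 7.24/61.979 = 0.11681 mol → 0.23362 mol Na, 0.11681 mol O.
CaO: 7.76/56.077 = 0.13838 mol → 0.13838 mol Ca, 0.13838 mol O.
Al2O3: 25.86/101.961 = 0.25363 mol → 0.50726 mol Al, 0.76089 mol O.
SiO2: 59.34/60.083 = 0.98763 mol → 0.98763 mol Si, 1.97526 mol O.
Total oxygen = 2.99134 mol. Normalization factor = 8/2.99134 = 2.67439.
Si per 8 O = 0.98763 × 2.67439 = 2.641.

2.641 Si apfu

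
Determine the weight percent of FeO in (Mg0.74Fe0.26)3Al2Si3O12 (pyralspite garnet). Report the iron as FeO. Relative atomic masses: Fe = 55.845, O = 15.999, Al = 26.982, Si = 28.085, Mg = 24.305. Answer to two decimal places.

M((Mg0.74Fe0.26)3Al2Si3O12) = 427.723 g/mol; M(FeO) = 71.844 g/mol.
Moles FeO per formula unit = 0.78 Fe ÷ 1 = 0.7800.
FeO fraction = (0.7800 × 71.844) / 427.723 = 56.038/427.723 = 0.1310.

13.10 wt%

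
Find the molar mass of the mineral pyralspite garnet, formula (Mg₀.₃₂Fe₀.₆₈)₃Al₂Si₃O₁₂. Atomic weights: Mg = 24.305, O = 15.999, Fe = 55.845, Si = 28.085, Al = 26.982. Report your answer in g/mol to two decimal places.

M = 0.96×24.305 + 2.04×55.845 + 2×26.982 + 3×28.085 + 12×15.999

467.46 g/mol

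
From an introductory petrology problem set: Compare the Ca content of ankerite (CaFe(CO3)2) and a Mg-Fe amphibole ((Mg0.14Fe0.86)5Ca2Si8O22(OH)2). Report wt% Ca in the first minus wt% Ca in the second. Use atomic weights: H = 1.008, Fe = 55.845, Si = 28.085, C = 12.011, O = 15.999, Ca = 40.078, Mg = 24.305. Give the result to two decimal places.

First mineral: 40.078 g Ca in 215.939 g formula = 18.56 wt% Ca.
Second mineral: 80.156 g Ca in 947.975 g formula = 8.46 wt% Ca.
18.56% − 8.46% gives a difference of 10.10 percentage points.

10.10 percentage points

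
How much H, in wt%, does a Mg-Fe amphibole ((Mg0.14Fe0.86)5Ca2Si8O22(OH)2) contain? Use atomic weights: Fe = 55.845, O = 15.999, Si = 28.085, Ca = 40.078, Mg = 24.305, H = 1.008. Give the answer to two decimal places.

Molar mass of (Mg0.14Fe0.86)5Ca2Si8O22(OH)2: 0.70×24.305 + 4.30×55.845 + 2×40.078 + 8×28.085 + 24×15.999 + 2×1.008 = 947.975 g/mol.
Mass of H per formula unit: 2 × 1.008 = 2.016 g.
Weight fraction H = 2.016 / 947.975 = 0.0021.

0.21 wt%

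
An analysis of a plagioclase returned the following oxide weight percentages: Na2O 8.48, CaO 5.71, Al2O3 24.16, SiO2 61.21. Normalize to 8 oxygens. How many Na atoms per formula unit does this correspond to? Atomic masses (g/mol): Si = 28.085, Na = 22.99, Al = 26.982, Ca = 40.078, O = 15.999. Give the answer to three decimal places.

Na2O: 8.48/61.979 = 0.13682 mol → 0.27364 mol Na, 0.13682 mol O.
CaO: 5.71/56.077 = 0.10182 mol → 0.10182 mol Ca, 0.10182 mol O.
Al2O3: 24.16/101.961 = 0.23695 mol → 0.47390 mol Al, 0.71085 mol O.
SiO2: 61.21/60.083 = 1.01876 mol → 1.01876 mol Si, 2.03752 mol O.
Total oxygen = 2.98701 mol. Normalization factor = 8/2.98701 = 2.67826.
Na per 8 O = 0.27364 × 2.67826 = 0.733.

0.733 Na apfu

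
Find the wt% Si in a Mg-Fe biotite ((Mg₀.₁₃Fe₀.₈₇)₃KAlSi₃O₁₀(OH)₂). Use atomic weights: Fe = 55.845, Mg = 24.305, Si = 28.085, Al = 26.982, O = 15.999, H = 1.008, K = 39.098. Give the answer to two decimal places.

16.87 mass %

Molar mass of (Mg₀.₁₃Fe₀.₈₇)₃KAlSi₃O₁₀(OH)₂: 0.39×24.305 + 2.61×55.845 + 1×39.098 + 1×26.982 + 3×28.085 + 12×15.999 + 2×1.008 = 499.573 g/mol.
Mass of Si per formula unit: 3 × 28.085 = 84.255 g.
Weight fraction Si = 84.255 / 499.573 = 0.1687.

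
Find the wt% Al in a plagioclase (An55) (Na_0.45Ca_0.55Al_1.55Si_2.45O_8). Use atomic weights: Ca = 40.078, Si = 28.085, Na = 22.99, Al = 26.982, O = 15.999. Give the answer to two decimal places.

Molar mass of Na_0.45Ca_0.55Al_1.55Si_2.45O_8: 0.45*22.99 + 0.55*40.078 + 1.55*26.982 + 2.45*28.085 + 8*15.999 = 271.011 g/mol.
Mass of Al per formula unit: 1.55 × 26.982 = 41.822 g.
Weight fraction Al = 41.822 / 271.011 = 0.1543.

15.43 mass %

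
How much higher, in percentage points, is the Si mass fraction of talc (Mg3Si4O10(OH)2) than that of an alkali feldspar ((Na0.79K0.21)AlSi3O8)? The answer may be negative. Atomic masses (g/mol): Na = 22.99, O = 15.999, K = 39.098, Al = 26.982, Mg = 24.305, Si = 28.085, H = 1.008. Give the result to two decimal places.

-2.10 percentage points

First mineral: 112.340 g Si in 379.259 g formula = 29.62 wt% Si.
Second mineral: 84.255 g Si in 265.602 g formula = 31.72 wt% Si.
29.62% − 31.72% gives a difference of -2.10 percentage points.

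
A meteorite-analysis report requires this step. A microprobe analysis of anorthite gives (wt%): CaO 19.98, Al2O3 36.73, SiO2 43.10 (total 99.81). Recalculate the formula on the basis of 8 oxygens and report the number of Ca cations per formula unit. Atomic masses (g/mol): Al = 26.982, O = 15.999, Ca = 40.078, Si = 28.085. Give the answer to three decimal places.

0.993 Ca apfu

CaO: 19.98/56.077 = 0.35630 mol → 0.35630 mol Ca, 0.35630 mol O.
Al2O3: 36.73/101.961 = 0.36024 mol → 0.72048 mol Al, 1.08072 mol O.
SiO2: 43.10/60.083 = 0.71734 mol → 0.71734 mol Si, 1.43468 mol O.
Total oxygen = 2.87170 mol. Normalization factor = 8/2.87170 = 2.78581.
Ca per 8 O = 0.35630 × 2.78581 = 0.993.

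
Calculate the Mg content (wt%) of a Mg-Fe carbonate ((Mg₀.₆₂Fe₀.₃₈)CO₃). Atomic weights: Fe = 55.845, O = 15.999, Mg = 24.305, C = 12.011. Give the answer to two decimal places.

Formula mass = 0.62·24.305 + 0.38·55.845 + 1·12.011 + 3·15.999 = 96.298 g/mol, of which 15.069 g is Mg.
So Mg makes up 15.069/96.298 = 0.1565 of the mass, i.e. 15.65%.

15.65 wt%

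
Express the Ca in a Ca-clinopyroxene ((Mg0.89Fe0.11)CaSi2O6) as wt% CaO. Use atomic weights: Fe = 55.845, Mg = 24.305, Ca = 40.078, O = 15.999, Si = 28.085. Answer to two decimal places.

25.49 wt%

M((Mg0.89Fe0.11)CaSi2O6) = 220.016 g/mol; M(CaO) = 56.077 g/mol.
Moles CaO per formula unit = 1 Ca ÷ 1 = 1.0000.
CaO fraction = (1.0000 × 56.077) / 220.016 = 56.077/220.016 = 0.2549.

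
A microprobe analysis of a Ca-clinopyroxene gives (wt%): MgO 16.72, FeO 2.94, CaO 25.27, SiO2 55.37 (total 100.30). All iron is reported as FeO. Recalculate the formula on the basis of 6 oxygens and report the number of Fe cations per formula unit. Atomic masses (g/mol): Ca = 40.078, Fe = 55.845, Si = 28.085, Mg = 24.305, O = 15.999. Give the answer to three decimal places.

MgO: 16.72/40.304 = 0.41485 mol → 0.41485 mol Mg, 0.41485 mol O.
FeO: 2.94/71.844 = 0.04092 mol → 0.04092 mol Fe, 0.04092 mol O.
CaO: 25.27/56.077 = 0.45063 mol → 0.45063 mol Ca, 0.45063 mol O.
SiO2: 55.37/60.083 = 0.92156 mol → 0.92156 mol Si, 1.84312 mol O.
Total oxygen = 2.74952 mol. Normalization factor = 6/2.74952 = 2.18220.
Fe per 6 O = 0.04092 × 2.18220 = 0.089.

0.089 Fe apfu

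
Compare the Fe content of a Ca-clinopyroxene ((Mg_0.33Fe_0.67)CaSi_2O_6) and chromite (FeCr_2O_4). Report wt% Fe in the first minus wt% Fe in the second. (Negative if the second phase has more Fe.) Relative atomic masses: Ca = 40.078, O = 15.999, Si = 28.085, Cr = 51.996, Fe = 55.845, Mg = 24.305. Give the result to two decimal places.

Fe in (Mg_0.33Fe_0.67)CaSi_2O_6: molar mass 237.679 g/mol; 0.67×55.845 = 37.416 g → 15.74 wt%.
Fe in FeCr_2O_4: molar mass 223.833 g/mol; 1×55.845 = 55.845 g → 24.95 wt%.
Difference = 15.74 − 24.95 = -9.21 percentage points.

-9.21 percentage points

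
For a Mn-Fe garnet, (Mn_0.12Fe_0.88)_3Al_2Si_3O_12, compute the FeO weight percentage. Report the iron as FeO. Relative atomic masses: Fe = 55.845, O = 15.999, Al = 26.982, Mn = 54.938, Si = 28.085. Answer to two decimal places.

Molar mass of (Mn_0.12Fe_0.88)_3Al_2Si_3O_12 = 0.36×54.938 + 2.64×55.845 + 2×26.982 + 3×28.085 + 12×15.999 = 497.415 g/mol.
Each formula unit contains 2.64 Fe, equivalent to 2.64/1 = 2.6400 mol FeO.
M(FeO) = 1×55.845 + 1×15.999 = 71.844 g/mol.
Mass of FeO per formula unit = 2.6400 × 71.844 = 189.668 g.
FeO wt% = 189.668 / 497.415 × 100 = 38.13%.

38.13 wt%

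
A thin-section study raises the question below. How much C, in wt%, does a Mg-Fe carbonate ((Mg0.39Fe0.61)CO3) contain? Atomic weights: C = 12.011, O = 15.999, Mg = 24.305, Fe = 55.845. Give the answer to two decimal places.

Formula mass = 0.39·24.305 + 0.61·55.845 + 1·12.011 + 3·15.999 = 103.552 g/mol, of which 12.011 g is C.
So C makes up 12.011/103.552 = 0.1160 of the mass, i.e. 11.60%.

11.60 wt%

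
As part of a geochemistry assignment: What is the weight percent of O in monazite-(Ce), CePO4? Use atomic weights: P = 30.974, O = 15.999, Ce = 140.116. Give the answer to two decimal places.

M(CePO4) = 235.086 g/mol.
O contributes 4 × 15.999 = 63.996 g per mole.
63.996/235.086 = 0.2722 → 27.22%.

27.22 wt%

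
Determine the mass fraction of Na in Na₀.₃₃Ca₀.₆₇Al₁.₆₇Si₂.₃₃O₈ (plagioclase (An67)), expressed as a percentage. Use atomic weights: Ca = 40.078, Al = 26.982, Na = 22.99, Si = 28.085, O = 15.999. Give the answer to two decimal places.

2.78 wt%

Molar mass of Na₀.₃₃Ca₀.₆₇Al₁.₆₇Si₂.₃₃O₈: 0.33*22.99 + 0.67*40.078 + 1.67*26.982 + 2.33*28.085 + 8*15.999 = 272.929 g/mol.
Mass of Na per formula unit: 0.33 × 22.99 = 7.587 g.
Weight fraction Na = 7.587 / 272.929 = 0.0278.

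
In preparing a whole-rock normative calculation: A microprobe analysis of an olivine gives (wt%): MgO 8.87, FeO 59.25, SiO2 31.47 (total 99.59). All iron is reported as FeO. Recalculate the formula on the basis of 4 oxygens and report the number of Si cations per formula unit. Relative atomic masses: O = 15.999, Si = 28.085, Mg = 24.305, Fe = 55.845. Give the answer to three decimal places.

MgO (M=40.304): mol = 0.22008; Mg = 0.22008, O = 0.22008.
FeO (M=71.844): mol = 0.82470; Fe = 0.82470, O = 0.82470.
SiO2 (M=60.083): mol = 0.52378; Si = 0.52378, O = 1.04756.
ΣO = 2.09234; factor = 4/ΣO = 1.91174.
Si apfu = 0.52378 × 1.91174 = 1.001.

1.001 Si apfu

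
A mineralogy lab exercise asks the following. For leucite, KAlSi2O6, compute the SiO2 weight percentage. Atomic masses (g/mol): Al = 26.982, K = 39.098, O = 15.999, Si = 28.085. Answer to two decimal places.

M(KAlSi2O6) = 218.244 g/mol; M(SiO2) = 60.083 g/mol.
Moles SiO2 per formula unit = 2 Si ÷ 1 = 2.0000.
SiO2 fraction = (2.0000 × 60.083) / 218.244 = 120.166/218.244 = 0.5506.

55.06 wt%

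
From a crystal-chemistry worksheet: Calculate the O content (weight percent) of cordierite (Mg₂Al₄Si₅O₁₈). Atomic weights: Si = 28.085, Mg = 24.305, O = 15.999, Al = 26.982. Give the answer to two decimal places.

M(Mg₂Al₄Si₅O₁₈) = 584.945 g/mol.
O contributes 18 × 15.999 = 287.982 g per mole.
287.982/584.945 = 0.4923 → 49.23%.

49.23 weight percent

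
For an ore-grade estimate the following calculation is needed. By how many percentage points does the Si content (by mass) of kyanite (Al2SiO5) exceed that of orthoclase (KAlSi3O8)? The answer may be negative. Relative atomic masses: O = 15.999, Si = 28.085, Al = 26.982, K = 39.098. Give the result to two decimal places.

First mineral: 28.085 g Si in 162.044 g formula = 17.33 wt% Si.
Second mineral: 84.255 g Si in 278.327 g formula = 30.27 wt% Si.
17.33% − 30.27% gives a difference of -12.94 percentage points.

-12.94 percentage points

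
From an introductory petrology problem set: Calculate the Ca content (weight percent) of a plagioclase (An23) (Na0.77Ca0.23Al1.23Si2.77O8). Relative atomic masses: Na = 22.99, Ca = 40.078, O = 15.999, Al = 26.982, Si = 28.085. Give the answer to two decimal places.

3.47 weight percent

Molar mass of Na0.77Ca0.23Al1.23Si2.77O8: 0.77*22.99 + 0.23*40.078 + 1.23*26.982 + 2.77*28.085 + 8*15.999 = 265.896 g/mol.
Mass of Ca per formula unit: 0.23 × 40.078 = 9.218 g.
Weight fraction Ca = 9.218 / 265.896 = 0.0347.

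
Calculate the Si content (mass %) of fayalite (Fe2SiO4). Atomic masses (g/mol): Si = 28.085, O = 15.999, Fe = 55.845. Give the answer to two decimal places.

Molar mass of Fe2SiO4: 2*55.845 + 1*28.085 + 4*15.999 = 203.771 g/mol.
Mass of Si per formula unit: 1 × 28.085 = 28.085 g.
Weight fraction Si = 28.085 / 203.771 = 0.1378.

13.78 mass %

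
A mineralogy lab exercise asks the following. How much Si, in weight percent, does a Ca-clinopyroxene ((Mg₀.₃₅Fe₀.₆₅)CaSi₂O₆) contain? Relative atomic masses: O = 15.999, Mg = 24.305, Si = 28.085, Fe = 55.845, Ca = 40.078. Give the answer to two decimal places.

Formula mass = 0.35·24.305 + 0.65·55.845 + 1·40.078 + 2·28.085 + 6·15.999 = 237.048 g/mol, of which 56.170 g is Si.
So Si makes up 56.170/237.048 = 0.2370 of the mass, i.e. 23.70%.

23.70 weight percent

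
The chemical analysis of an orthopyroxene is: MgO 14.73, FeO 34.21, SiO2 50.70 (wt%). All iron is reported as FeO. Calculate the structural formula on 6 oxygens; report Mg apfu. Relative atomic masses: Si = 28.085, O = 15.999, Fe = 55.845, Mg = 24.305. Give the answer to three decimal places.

0.867 Mg apfu

MgO: 14.73/40.304 = 0.36547 mol → 0.36547 mol Mg, 0.36547 mol O.
FeO: 34.21/71.844 = 0.47617 mol → 0.47617 mol Fe, 0.47617 mol O.
SiO2: 50.70/60.083 = 0.84383 mol → 0.84383 mol Si, 1.68766 mol O.
Total oxygen = 2.52930 mol. Normalization factor = 6/2.52930 = 2.37220.
Mg per 6 O = 0.36547 × 2.37220 = 0.867.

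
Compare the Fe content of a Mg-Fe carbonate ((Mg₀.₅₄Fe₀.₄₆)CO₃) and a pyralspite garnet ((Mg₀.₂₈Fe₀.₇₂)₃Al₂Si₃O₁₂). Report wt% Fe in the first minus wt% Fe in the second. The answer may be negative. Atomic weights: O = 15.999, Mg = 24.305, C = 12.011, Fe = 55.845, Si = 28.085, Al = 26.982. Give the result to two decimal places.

First mineral: 25.689 g Fe in 98.821 g formula = 26.00 wt% Fe.
Second mineral: 120.625 g Fe in 471.248 g formula = 25.60 wt% Fe.
26.00% − 25.60% gives a difference of 0.40 percentage points.

0.40 percentage points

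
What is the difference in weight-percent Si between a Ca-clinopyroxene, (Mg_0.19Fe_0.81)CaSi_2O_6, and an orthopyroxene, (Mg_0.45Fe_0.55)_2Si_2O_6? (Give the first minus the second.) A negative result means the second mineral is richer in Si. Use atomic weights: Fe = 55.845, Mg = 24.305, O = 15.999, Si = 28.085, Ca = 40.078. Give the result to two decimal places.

M((Mg_0.19Fe_0.81)CaSi_2O_6) = 242.094 g/mol, so wt% Si = 56.170/242.094 × 100 = 23.20%.
M((Mg_0.45Fe_0.55)_2Si_2O_6) = 235.468 g/mol, so wt% Si = 56.170/235.468 × 100 = 23.85%.
23.20 − 23.85 = -0.65 pp.

-0.65 percentage points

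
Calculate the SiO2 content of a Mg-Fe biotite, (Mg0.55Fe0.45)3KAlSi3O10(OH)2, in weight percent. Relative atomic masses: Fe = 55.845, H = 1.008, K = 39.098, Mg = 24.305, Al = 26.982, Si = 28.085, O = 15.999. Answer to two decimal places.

39.20 wt%

Formula mass = 459.833 g/mol.
3 Si → 3.0000 mol SiO2 per formula unit; M(SiO2) = 60.083, so SiO2 mass = 180.249 g.
180.249/459.833 × 100 = 39.20 wt%.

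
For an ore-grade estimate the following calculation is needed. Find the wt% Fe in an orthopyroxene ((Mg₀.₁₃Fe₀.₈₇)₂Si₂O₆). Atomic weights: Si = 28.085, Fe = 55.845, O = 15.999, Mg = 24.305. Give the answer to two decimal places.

Molar mass of (Mg₀.₁₃Fe₀.₈₇)₂Si₂O₆: 0.26*24.305 + 1.74*55.845 + 2*28.085 + 6*15.999 = 255.654 g/mol.
Mass of Fe per formula unit: 1.74 × 55.845 = 97.170 g.
Weight fraction Fe = 97.170 / 255.654 = 0.3801.

38.01 weight percent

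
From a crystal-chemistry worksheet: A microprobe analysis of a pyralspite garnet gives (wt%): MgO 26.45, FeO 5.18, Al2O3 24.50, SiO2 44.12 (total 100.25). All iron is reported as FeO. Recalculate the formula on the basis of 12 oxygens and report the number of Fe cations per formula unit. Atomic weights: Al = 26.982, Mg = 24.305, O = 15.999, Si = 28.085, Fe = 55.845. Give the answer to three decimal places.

0.297 Fe apfu

MgO (M=40.304): mol = 0.65626; Mg = 0.65626, O = 0.65626.
FeO (M=71.844): mol = 0.07210; Fe = 0.07210, O = 0.07210.
Al2O3 (M=101.961): mol = 0.24029; Al = 0.48058, O = 0.72087.
SiO2 (M=60.083): mol = 0.73432; Si = 0.73432, O = 1.46864.
ΣO = 2.91787; factor = 12/ΣO = 4.11259.
Fe apfu = 0.07210 × 4.11259 = 0.297.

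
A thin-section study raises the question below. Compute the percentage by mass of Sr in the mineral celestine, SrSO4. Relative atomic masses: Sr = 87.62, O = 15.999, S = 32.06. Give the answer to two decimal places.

M(SrSO4) = 183.676 g/mol.
Sr contributes 1 × 87.62 = 87.620 g per mole.
87.620/183.676 = 0.4770 → 47.70%.

47.70 weight percent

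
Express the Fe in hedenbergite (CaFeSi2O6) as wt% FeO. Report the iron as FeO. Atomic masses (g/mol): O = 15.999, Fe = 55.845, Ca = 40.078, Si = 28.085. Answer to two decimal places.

Formula mass = 248.087 g/mol.
1 Fe → 1.0000 mol FeO per formula unit; M(FeO) = 71.844, so FeO mass = 71.844 g.
71.844/248.087 × 100 = 28.96 wt%.

28.96 wt%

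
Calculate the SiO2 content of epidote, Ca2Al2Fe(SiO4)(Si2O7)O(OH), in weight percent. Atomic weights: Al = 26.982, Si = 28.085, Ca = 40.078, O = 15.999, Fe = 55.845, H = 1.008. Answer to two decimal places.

Molar mass of Ca2Al2Fe(SiO4)(Si2O7)O(OH) = 2*40.078 + 2*26.982 + 1*55.845 + 3*28.085 + 13*15.999 + 1*1.008 = 483.215 g/mol.
Each formula unit contains 3 Si, equivalent to 3/1 = 3.0000 mol SiO2.
M(SiO2) = 1×28.085 + 2×15.999 = 60.083 g/mol.
Mass of SiO2 per formula unit = 3.0000 × 60.083 = 180.249 g.
SiO2 wt% = 180.249 / 483.215 × 100 = 37.30%.

37.30 wt%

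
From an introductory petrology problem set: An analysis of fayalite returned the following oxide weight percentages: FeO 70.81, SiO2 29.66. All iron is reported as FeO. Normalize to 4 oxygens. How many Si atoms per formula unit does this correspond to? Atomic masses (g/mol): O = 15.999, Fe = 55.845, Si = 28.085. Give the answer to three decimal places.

FeO: 70.81/71.844 = 0.98561 mol → 0.98561 mol Fe, 0.98561 mol O.
SiO2: 29.66/60.083 = 0.49365 mol → 0.49365 mol Si, 0.98730 mol O.
Total oxygen = 1.97291 mol. Normalization factor = 4/1.97291 = 2.02746.
Si per 4 O = 0.49365 × 2.02746 = 1.001.

1.001 Si apfu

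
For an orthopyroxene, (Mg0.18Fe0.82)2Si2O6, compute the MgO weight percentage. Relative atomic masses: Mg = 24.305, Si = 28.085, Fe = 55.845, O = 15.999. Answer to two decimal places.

Formula mass = 252.500 g/mol.
0.36 Mg → 0.3600 mol MgO per formula unit; M(MgO) = 40.304, so MgO mass = 14.509 g.
14.509/252.500 × 100 = 5.75 wt%.

5.75 wt%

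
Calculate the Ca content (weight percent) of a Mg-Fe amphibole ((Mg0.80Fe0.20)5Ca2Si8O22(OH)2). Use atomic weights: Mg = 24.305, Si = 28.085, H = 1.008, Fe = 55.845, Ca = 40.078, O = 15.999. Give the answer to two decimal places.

9.50 weight percent

Formula mass = 4×24.305 + 1×55.845 + 2×40.078 + 8×28.085 + 24×15.999 + 2×1.008 = 843.893 g/mol, of which 80.156 g is Ca.
So Ca makes up 80.156/843.893 = 0.0950 of the mass, i.e. 9.50%.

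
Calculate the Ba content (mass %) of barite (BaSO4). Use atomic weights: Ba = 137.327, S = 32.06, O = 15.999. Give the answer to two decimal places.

Formula mass = 1·137.327 + 1·32.06 + 4·15.999 = 233.383 g/mol, of which 137.327 g is Ba.
So Ba makes up 137.327/233.383 = 0.5884 of the mass, i.e. 58.84%.

58.84 mass %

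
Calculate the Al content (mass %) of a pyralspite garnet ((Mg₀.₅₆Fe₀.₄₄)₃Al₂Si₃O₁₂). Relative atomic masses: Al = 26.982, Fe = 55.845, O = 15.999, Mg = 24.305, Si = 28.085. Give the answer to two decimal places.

Formula mass = 1.68*24.305 + 1.32*55.845 + 2*26.982 + 3*28.085 + 12*15.999 = 444.755 g/mol, of which 53.964 g is Al.
So Al makes up 53.964/444.755 = 0.1213 of the mass, i.e. 12.13%.

12.13 mass %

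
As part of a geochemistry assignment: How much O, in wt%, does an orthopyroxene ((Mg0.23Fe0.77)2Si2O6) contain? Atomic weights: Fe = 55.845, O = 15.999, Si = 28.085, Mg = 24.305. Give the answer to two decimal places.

M((Mg0.23Fe0.77)2Si2O6) = 249.346 g/mol.
O contributes 6 × 15.999 = 95.994 g per mole.
95.994/249.346 = 0.3850 → 38.50%.

38.50 wt%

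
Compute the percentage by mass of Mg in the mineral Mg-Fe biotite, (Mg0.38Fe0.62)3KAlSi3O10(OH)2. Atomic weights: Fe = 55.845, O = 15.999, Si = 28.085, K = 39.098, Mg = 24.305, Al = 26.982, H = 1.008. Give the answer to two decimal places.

Molar mass of (Mg0.38Fe0.62)3KAlSi3O10(OH)2: 1.14·24.305 + 1.86·55.845 + 1·39.098 + 1·26.982 + 3·28.085 + 12·15.999 + 2·1.008 = 475.918 g/mol.
Mass of Mg per formula unit: 1.14 × 24.305 = 27.708 g.
Weight fraction Mg = 27.708 / 475.918 = 0.0582.

5.82 mass %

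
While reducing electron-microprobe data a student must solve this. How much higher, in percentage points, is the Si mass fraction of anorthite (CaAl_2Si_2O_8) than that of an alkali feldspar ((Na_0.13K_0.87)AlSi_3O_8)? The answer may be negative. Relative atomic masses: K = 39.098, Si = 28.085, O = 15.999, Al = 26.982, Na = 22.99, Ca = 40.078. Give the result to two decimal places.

M(CaAl_2Si_2O_8) = 278.204 g/mol, so wt% Si = 56.170/278.204 × 100 = 20.19%.
M((Na_0.13K_0.87)AlSi_3O_8) = 276.233 g/mol, so wt% Si = 84.255/276.233 × 100 = 30.50%.
20.19 − 30.50 = -10.31 pp.

-10.31 percentage points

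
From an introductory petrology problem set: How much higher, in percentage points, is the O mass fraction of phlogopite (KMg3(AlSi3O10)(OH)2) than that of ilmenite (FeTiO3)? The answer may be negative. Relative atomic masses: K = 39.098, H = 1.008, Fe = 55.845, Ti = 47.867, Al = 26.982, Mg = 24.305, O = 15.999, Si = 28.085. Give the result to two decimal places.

14.37 percentage points

First mineral: 191.988 g O in 417.254 g formula = 46.01 wt% O.
Second mineral: 47.997 g O in 151.709 g formula = 31.64 wt% O.
46.01% − 31.64% gives a difference of 14.37 percentage points.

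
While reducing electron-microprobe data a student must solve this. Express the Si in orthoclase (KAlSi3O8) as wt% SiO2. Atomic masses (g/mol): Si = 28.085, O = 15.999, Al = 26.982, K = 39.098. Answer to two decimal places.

Molar mass of KAlSi3O8 = 1×39.098 + 1×26.982 + 3×28.085 + 8×15.999 = 278.327 g/mol.
Each formula unit contains 3 Si, equivalent to 3/1 = 3.0000 mol SiO2.
M(SiO2) = 1×28.085 + 2×15.999 = 60.083 g/mol.
Mass of SiO2 per formula unit = 3.0000 × 60.083 = 180.249 g.
SiO2 wt% = 180.249 / 278.327 × 100 = 64.76%.

64.76 wt%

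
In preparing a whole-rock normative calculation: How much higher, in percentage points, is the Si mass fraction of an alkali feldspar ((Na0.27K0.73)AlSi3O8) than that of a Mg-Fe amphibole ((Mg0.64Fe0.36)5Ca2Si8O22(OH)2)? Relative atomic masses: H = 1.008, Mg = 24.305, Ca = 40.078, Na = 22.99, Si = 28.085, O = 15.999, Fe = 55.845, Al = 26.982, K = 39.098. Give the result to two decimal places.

First mineral: 84.255 g Si in 273.978 g formula = 30.75 wt% Si.
Second mineral: 224.680 g Si in 869.125 g formula = 25.85 wt% Si.
30.75% − 25.85% gives a difference of 4.90 percentage points.

4.90 percentage points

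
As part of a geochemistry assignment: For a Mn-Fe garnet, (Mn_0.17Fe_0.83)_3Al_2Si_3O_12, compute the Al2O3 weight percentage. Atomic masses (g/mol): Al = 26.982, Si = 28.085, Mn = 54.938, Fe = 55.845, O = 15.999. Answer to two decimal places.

20.50 wt%

M((Mn_0.17Fe_0.83)_3Al_2Si_3O_12) = 497.279 g/mol; M(Al2O3) = 101.961 g/mol.
Moles Al2O3 per formula unit = 2 Al ÷ 2 = 1.0000.
Al2O3 fraction = (1.0000 × 101.961) / 497.279 = 101.961/497.279 = 0.2050.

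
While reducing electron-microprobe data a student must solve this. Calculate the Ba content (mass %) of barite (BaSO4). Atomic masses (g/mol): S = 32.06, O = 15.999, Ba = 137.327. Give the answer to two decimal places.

58.84 mass %

Formula mass = 1*137.327 + 1*32.06 + 4*15.999 = 233.383 g/mol, of which 137.327 g is Ba.
So Ba makes up 137.327/233.383 = 0.5884 of the mass, i.e. 58.84%.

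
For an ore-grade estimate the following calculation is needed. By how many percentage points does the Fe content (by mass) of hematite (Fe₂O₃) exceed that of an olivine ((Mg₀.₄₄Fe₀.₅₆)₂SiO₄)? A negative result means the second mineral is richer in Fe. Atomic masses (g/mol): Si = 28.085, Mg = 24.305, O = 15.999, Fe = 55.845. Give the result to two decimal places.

34.41 percentage points

Fe in Fe₂O₃: molar mass 159.687 g/mol; 2×55.845 = 111.690 g → 69.94 wt%.
Fe in (Mg₀.₄₄Fe₀.₅₆)₂SiO₄: molar mass 176.016 g/mol; 1.12×55.845 = 62.546 g → 35.53 wt%.
Difference = 69.94 − 35.53 = 34.41 percentage points.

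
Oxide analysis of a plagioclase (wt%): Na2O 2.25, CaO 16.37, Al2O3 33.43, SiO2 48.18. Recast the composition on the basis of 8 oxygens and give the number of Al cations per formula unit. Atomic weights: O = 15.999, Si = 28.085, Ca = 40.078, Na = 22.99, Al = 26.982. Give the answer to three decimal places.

Na2O (M=61.979): mol = 0.03630; Na = 0.07260, O = 0.03630.
CaO (M=56.077): mol = 0.29192; Ca = 0.29192, O = 0.29192.
Al2O3 (M=101.961): mol = 0.32787; Al = 0.65574, O = 0.98361.
SiO2 (M=60.083): mol = 0.80189; Si = 0.80189, O = 1.60378.
ΣO = 2.91561; factor = 8/ΣO = 2.74385.
Al apfu = 0.65574 × 2.74385 = 1.799.

1.799 Al apfu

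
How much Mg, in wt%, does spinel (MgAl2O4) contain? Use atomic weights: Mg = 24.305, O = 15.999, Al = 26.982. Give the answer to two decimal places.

17.08 wt%

Formula mass = 1*24.305 + 2*26.982 + 4*15.999 = 142.265 g/mol, of which 24.305 g is Mg.
So Mg makes up 24.305/142.265 = 0.1708 of the mass, i.e. 17.08%.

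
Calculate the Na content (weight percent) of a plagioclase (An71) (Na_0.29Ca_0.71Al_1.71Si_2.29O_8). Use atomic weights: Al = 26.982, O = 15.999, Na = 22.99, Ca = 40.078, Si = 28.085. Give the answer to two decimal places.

M(Na_0.29Ca_0.71Al_1.71Si_2.29O_8) = 273.568 g/mol.
Na contributes 0.29 × 22.99 = 6.667 g per mole.
6.667/273.568 = 0.0244 → 2.44%.

2.44 weight percent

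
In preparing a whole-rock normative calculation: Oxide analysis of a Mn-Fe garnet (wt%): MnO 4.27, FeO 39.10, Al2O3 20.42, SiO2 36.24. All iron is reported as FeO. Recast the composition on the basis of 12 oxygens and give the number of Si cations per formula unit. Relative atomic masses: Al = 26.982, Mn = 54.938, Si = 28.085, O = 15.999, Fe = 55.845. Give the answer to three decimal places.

MnO (M=70.937): mol = 0.06019; Mn = 0.06019, O = 0.06019.
FeO (M=71.844): mol = 0.54423; Fe = 0.54423, O = 0.54423.
Al2O3 (M=101.961): mol = 0.20027; Al = 0.40054, O = 0.60081.
SiO2 (M=60.083): mol = 0.60317; Si = 0.60317, O = 1.20634.
ΣO = 2.41157; factor = 12/ΣO = 4.97601.
Si apfu = 0.60317 × 4.97601 = 3.001.

3.001 Si apfu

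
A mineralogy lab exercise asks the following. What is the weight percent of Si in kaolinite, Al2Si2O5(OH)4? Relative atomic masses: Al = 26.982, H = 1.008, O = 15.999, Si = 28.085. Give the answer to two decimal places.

21.76 weight percent

Molar mass of Al2Si2O5(OH)4: 2*26.982 + 2*28.085 + 9*15.999 + 4*1.008 = 258.157 g/mol.
Mass of Si per formula unit: 2 × 28.085 = 56.170 g.
Weight fraction Si = 56.170 / 258.157 = 0.2176.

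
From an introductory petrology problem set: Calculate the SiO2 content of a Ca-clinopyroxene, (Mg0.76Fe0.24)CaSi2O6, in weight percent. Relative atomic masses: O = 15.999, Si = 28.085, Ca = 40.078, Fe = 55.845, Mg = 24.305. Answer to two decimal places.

53.62 wt%

Formula mass = 224.117 g/mol.
2 Si → 2.0000 mol SiO2 per formula unit; M(SiO2) = 60.083, so SiO2 mass = 120.166 g.
120.166/224.117 × 100 = 53.62 wt%.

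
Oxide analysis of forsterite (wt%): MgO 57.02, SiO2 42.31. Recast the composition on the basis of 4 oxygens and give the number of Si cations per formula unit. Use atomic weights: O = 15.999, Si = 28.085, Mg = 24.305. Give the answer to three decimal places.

MgO: 57.02/40.304 = 1.41475 mol → 1.41475 mol Mg, 1.41475 mol O.
SiO2: 42.31/60.083 = 0.70419 mol → 0.70419 mol Si, 1.40838 mol O.
Total oxygen = 2.82313 mol. Normalization factor = 4/2.82313 = 1.41687.
Si per 4 O = 0.70419 × 1.41687 = 0.998.

0.998 Si apfu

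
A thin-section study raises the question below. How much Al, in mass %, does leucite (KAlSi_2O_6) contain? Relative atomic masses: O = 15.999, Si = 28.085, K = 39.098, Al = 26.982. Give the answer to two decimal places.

12.36 mass %

M(KAlSi_2O_6) = 218.244 g/mol.
Al contributes 1 × 26.982 = 26.982 g per mole.
26.982/218.244 = 0.1236 → 12.36%.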